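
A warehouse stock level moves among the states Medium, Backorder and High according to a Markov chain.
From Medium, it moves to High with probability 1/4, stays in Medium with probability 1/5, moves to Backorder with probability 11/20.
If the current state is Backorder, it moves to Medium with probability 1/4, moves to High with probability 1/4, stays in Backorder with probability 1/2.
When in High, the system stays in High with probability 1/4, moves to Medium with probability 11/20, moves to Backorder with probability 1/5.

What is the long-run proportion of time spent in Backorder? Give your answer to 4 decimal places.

Let the stationary distribution be π with π = πP and π_1 + π_2 + π_3 = 1.
π_1 = 0.2·π_1 + 0.25·π_2 + 0.55·π_3
π_2 = 0.55·π_1 + 0.5·π_2 + 0.2·π_3
Solving with the normalization constraint gives π = (0.3095, 0.4405, 0.2500).
So the stationary probability of Backorder is 0.4405.

0.4405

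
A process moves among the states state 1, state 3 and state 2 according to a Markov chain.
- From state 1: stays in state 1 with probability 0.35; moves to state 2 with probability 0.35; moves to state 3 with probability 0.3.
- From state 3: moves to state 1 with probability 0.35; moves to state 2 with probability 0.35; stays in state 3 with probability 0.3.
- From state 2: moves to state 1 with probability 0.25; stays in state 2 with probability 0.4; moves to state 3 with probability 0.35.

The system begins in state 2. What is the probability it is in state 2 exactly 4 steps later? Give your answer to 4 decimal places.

0.3684

Propagate the distribution vector 4 steps from state 2.
After 0 steps: (0.0000, 0.0000, 1.0000)
After 1 step: (0.2500, 0.3500, 0.4000)
After 2 steps: (0.3100, 0.3200, 0.3700)
After 3 steps: (0.3130, 0.3185, 0.3685)
After 4 steps: (0.3132, 0.3184, 0.3684)
P(in state 2 after 4 steps) = 0.3684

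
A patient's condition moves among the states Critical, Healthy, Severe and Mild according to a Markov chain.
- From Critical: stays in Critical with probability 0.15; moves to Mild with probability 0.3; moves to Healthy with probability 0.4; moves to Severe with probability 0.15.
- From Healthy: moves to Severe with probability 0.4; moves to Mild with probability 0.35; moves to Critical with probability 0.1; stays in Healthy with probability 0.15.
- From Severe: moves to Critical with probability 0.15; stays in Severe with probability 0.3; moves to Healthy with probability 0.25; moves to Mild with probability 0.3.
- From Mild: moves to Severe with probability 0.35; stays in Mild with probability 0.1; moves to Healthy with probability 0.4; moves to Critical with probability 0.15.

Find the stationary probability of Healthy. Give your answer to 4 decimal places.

0.2815

Let the stationary distribution be π with π = πP and π_1 + π_2 + π_3 + π_4 = 1.
π_1 = 0.15·π_1 + 0.1·π_2 + 0.15·π_3 + 0.15·π_4
π_2 = 0.4·π_1 + 0.15·π_2 + 0.25·π_3 + 0.4·π_4
π_3 = 0.15·π_1 + 0.4·π_2 + 0.3·π_3 + 0.35·π_4
Solving with the normalization constraint gives π = (0.1359, 0.2815, 0.3208, 0.2617).
So the stationary probability of Healthy is 0.2815.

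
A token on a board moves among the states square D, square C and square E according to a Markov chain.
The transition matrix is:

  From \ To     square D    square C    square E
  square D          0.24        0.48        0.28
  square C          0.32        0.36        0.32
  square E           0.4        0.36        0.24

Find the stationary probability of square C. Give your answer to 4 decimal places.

0.3981

Let the stationary distribution be π with π = πP and π_1 + π_2 + π_3 = 1.
π_1 = 0.24·π_1 + 0.32·π_2 + 0.4·π_3
π_2 = 0.48·π_1 + 0.36·π_2 + 0.36·π_3
Solving with the normalization constraint gives π = (0.3174, 0.3981, 0.2845).
So the stationary probability of square C is 0.3981.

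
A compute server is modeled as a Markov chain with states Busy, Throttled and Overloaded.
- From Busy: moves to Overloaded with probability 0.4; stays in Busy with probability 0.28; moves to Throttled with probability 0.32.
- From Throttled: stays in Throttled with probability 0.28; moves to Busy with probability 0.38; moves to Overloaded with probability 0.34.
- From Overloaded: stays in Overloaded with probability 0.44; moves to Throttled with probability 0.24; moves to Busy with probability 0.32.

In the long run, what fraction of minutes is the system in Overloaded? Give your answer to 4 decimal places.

Let the stationary distribution be π with π = πP and π_1 + π_2 + π_3 = 1.
π_1 = 0.28·π_1 + 0.38·π_2 + 0.32·π_3
π_2 = 0.32·π_1 + 0.28·π_2 + 0.24·π_3
Solving with the normalization constraint gives π = (0.3237, 0.2770, 0.3994).
So the stationary probability of Overloaded is 0.3994.

0.3994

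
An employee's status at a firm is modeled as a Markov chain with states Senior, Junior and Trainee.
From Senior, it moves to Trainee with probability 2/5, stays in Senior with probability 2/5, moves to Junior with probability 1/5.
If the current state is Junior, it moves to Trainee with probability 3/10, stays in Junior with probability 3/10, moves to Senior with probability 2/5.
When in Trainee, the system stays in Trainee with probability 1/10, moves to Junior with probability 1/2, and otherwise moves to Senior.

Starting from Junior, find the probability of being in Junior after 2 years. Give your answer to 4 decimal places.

Sum over the intermediate state after 1 year:
P = P(Junior→Senior)·P(Senior→Junior) + P(Junior→Junior)·P(Junior→Junior) + P(Junior→Trainee)·P(Trainee→Junior)
  = 0.4×0.2 + 0.3×0.3 + 0.3×0.5
  = 0.0800 + 0.0900 + 0.1500 = 0.3200

0.3200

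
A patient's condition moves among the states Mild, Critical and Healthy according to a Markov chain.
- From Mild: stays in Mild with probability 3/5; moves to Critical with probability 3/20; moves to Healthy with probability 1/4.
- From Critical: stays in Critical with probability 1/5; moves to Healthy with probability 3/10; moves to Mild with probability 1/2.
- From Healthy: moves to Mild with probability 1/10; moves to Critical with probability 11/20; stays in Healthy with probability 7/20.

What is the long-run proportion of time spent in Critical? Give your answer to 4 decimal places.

0.2814

Let the stationary distribution be π with π = πP and π_1 + π_2 + π_3 = 1.
π_1 = 0.6·π_1 + 0.5·π_2 + 0.1·π_3
π_2 = 0.15·π_1 + 0.2·π_2 + 0.55·π_3
Solving with the normalization constraint gives π = (0.4251, 0.2814, 0.2934).
So the stationary probability of Critical is 0.2814.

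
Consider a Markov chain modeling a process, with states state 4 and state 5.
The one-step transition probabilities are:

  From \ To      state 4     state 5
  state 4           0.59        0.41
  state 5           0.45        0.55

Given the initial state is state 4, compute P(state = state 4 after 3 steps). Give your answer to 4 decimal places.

Propagate the distribution vector 3 steps from state 4.
After 0 steps: (1.0000, 0.0000)
After 1 step: (0.5900, 0.4100)
After 2 steps: (0.5326, 0.4674)
After 3 steps: (0.5246, 0.4754)
P(in state 4 after 3 steps) = 0.5246

0.5246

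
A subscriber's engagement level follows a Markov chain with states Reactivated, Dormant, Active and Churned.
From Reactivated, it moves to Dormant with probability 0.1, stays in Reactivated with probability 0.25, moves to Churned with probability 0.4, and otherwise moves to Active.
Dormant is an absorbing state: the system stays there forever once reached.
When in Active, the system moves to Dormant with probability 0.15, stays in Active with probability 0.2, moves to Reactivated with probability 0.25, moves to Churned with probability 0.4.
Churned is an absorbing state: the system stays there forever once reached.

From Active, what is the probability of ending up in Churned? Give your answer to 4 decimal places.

0.7442

Let h(s) be the probability of absorption at Churned starting from transient state s. Then h(Churned) = 1 and h(Dormant) = 0. By first-step analysis:
h(Reactivated) = 0.25·h(Reactivated) + 0.1·0 + 0.25·h(Active) + 0.4·1
h(Active) = 0.25·h(Reactivated) + 0.15·0 + 0.2·h(Active) + 0.4·1
Solving: h(Reactivated) = 0.7814, h(Active) = 0.7442.
Starting from Active, the probability is 0.7442.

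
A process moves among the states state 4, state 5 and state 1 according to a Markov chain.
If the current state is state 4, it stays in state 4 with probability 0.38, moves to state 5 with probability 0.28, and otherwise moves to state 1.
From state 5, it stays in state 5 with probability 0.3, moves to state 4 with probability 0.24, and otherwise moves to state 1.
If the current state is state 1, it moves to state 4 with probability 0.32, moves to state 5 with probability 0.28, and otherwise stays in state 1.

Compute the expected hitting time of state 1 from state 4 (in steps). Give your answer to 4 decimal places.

Let t(s) be the expected number of steps to first reach state 1 from state s, with t(state 1) = 0. Conditioning on the first step:
t(state 4) = 1 + 0.38·t(state 4) + 0.28·t(state 5)
t(state 5) = 1 + 0.24·t(state 4) + 0.3·t(state 5)
Solving: t(state 4) = 2.6718, t(state 5) = 2.3446.
Expected steps from state 4 to state 1: 2.6718.

2.6718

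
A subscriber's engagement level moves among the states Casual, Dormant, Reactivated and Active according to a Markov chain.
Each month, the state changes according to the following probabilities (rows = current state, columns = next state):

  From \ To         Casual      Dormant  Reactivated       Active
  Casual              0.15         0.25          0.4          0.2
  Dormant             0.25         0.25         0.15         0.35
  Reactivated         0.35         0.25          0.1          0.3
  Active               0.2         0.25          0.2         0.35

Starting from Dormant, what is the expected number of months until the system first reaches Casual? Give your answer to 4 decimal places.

4.0191

Let t(s) be the expected number of months to first reach Casual from state s, with t(Casual) = 0. Conditioning on the first month:
t(Dormant) = 1 + 0.25·t(Dormant) + 0.15·t(Reactivated) + 0.35·t(Active)
t(Reactivated) = 1 + 0.25·t(Dormant) + 0.1·t(Reactivated) + 0.3·t(Active)
t(Active) = 1 + 0.25·t(Dormant) + 0.2·t(Reactivated) + 0.35·t(Active)
Solving: t(Dormant) = 4.0191, t(Reactivated) = 3.6277, t(Active) = 4.2005.
Expected months from Dormant to Casual: 4.0191.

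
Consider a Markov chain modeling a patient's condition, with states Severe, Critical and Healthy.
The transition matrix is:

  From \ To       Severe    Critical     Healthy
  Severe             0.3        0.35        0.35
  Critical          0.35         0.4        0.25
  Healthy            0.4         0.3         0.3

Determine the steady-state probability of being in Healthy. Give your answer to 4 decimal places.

Let the stationary distribution be π with π = πP and π_1 + π_2 + π_3 = 1.
π_1 = 0.3·π_1 + 0.35·π_2 + 0.4·π_3
π_2 = 0.35·π_1 + 0.4·π_2 + 0.3·π_3
Solving with the normalization constraint gives π = (0.3476, 0.3526, 0.2997).
So the stationary probability of Healthy is 0.2997.

0.2997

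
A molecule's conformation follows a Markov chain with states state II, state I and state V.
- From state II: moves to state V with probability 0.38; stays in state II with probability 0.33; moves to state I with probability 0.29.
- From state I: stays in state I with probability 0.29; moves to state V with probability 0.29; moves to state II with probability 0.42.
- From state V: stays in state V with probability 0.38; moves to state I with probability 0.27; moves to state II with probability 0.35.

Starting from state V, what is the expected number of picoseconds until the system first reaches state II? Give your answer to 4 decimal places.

2.7079

Let t(s) be the expected number of picoseconds to first reach state II from state s, with t(state II) = 0. Conditioning on the first picosecond:
t(state I) = 1 + 0.29·t(state I) + 0.29·t(state V)
t(state V) = 1 + 0.27·t(state I) + 0.38·t(state V)
Solving: t(state I) = 2.5145, t(state V) = 2.7079.
Expected picoseconds from state V to state II: 2.7079.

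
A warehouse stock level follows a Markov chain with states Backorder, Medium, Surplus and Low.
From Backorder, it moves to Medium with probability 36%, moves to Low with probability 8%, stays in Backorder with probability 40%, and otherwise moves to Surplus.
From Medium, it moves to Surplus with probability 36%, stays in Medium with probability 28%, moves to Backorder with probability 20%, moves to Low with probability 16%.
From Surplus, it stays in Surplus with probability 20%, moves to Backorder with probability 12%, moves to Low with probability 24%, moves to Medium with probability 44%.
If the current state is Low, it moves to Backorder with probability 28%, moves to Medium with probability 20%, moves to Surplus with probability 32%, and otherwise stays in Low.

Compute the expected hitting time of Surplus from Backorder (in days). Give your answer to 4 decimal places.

4.1278

Let t(s) be the expected number of days to first reach Surplus from state s, with t(Surplus) = 0. Conditioning on the first day:
t(Backorder) = 1 + 0.4·t(Backorder) + 0.36·t(Medium) + 0.08·t(Low)
t(Medium) = 1 + 0.2·t(Backorder) + 0.28·t(Medium) + 0.16·t(Low)
t(Low) = 1 + 0.28·t(Backorder) + 0.2·t(Medium) + 0.2·t(Low)
Solving: t(Backorder) = 4.1278, t(Medium) = 3.3187, t(Low) = 3.5244.
Expected days from Backorder to Surplus: 4.1278.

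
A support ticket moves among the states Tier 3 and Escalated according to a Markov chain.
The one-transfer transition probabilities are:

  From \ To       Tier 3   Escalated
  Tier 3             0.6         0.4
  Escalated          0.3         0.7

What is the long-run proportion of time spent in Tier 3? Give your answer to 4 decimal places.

Let the stationary distribution be π with π = πP and π_1 + π_2 = 1.
π_1 = 0.6·π_1 + 0.3·π_2
Solving with the normalization constraint gives π = (0.4286, 0.5714).
So the stationary probability of Tier 3 is 0.4286.

0.4286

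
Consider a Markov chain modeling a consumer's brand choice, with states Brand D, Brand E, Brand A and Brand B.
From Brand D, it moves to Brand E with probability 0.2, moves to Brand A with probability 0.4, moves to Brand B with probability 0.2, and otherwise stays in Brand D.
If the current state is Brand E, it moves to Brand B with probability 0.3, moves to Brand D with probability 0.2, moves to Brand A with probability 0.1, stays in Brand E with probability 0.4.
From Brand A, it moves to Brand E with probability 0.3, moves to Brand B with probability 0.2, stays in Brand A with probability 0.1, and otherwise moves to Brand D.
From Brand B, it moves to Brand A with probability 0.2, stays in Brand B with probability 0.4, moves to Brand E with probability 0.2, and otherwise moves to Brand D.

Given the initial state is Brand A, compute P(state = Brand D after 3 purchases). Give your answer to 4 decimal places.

Propagate the distribution vector 3 purchases from Brand A.
After 0 purchases: (0.0000, 0.0000, 1.0000, 0.0000)
After 1 purchase: (0.4000, 0.3000, 0.1000, 0.2000)
After 2 purchases: (0.2200, 0.2700, 0.2400, 0.2700)
After 3 purchases: (0.2480, 0.2780, 0.1930, 0.2810)
P(in Brand D after 3 purchases) = 0.2480

0.2480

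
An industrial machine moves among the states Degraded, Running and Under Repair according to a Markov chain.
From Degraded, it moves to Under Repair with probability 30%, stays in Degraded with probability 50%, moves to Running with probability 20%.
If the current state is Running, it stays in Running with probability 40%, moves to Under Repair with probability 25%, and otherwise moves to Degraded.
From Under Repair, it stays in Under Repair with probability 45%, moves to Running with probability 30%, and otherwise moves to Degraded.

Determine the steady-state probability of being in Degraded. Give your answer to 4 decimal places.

Let the stationary distribution be π with π = πP and π_1 + π_2 + π_3 = 1.
π_1 = 0.5·π_1 + 0.35·π_2 + 0.25·π_3
π_2 = 0.2·π_1 + 0.4·π_2 + 0.3·π_3
Solving with the normalization constraint gives π = (0.3723, 0.2920, 0.3358).
So the stationary probability of Degraded is 0.3723.

0.3723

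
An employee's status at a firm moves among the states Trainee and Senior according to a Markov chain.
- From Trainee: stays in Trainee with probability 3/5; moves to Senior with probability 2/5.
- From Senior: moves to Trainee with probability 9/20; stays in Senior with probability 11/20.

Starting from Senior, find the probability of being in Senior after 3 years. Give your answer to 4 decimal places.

0.4724

Propagate the distribution vector 3 years from Senior.
After 0 years: (0.0000, 1.0000)
After 1 year: (0.4500, 0.5500)
After 2 years: (0.5175, 0.4825)
After 3 years: (0.5276, 0.4724)
P(in Senior after 3 years) = 0.4724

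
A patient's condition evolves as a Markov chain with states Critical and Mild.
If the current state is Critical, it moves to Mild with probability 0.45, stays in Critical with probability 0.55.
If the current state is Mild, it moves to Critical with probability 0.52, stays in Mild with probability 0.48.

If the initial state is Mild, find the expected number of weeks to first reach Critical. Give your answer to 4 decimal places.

1.9231

Let t(s) be the expected number of weeks to first reach Critical from state s, with t(Critical) = 0. Conditioning on the first week:
t(Mild) = 1 + 0.48·t(Mild)
Solving: t(Mild) = 1.9231.
Expected weeks from Mild to Critical: 1.9231.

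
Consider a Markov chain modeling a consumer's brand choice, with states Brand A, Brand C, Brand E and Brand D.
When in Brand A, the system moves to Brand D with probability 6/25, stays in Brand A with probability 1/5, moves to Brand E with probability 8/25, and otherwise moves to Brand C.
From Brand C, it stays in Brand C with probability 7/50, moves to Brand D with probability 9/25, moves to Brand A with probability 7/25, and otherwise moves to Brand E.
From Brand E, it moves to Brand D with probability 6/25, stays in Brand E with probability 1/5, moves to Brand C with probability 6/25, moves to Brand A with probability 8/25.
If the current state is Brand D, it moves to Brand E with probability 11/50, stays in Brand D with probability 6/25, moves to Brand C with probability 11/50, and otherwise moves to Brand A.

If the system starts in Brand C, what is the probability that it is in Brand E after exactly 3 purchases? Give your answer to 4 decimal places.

0.2432

Propagate the distribution vector 3 purchases from Brand C.
After 0 purchases: (0.0000, 1.0000, 0.0000, 0.0000)
After 1 purchase: (0.2800, 0.1400, 0.2200, 0.3600)
After 2 purchases: (0.2808, 0.2188, 0.2436, 0.2568)
After 3 purchases: (0.2776, 0.2130, 0.2432, 0.2663)
P(in Brand E after 3 purchases) = 0.2432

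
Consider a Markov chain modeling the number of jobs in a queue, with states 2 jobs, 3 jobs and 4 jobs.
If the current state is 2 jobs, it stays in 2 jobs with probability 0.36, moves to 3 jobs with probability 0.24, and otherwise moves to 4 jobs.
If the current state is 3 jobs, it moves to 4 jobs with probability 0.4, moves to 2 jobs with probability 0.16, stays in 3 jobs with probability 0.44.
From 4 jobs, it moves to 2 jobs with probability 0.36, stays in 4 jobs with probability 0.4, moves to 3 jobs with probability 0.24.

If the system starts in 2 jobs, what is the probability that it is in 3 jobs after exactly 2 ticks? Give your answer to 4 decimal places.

Sum over the intermediate state after 1 tick:
P = P(2 jobs→2 jobs)·P(2 jobs→3 jobs) + P(2 jobs→3 jobs)·P(3 jobs→3 jobs) + P(2 jobs→4 jobs)·P(4 jobs→3 jobs)
  = 0.36×0.24 + 0.24×0.44 + 0.4×0.24
  = 0.0864 + 0.1056 + 0.0960 = 0.2880

0.2880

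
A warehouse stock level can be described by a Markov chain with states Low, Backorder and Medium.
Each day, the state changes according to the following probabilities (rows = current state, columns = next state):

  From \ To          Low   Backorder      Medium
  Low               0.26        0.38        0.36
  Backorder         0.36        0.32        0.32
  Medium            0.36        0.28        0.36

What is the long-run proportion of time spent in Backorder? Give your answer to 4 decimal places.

Let the stationary distribution be π with π = πP and π_1 + π_2 + π_3 = 1.
π_1 = 0.26·π_1 + 0.36·π_2 + 0.36·π_3
π_2 = 0.38·π_1 + 0.32·π_2 + 0.28·π_3
Solving with the normalization constraint gives π = (0.3273, 0.3258, 0.3470).
So the stationary probability of Backorder is 0.3258.

0.3258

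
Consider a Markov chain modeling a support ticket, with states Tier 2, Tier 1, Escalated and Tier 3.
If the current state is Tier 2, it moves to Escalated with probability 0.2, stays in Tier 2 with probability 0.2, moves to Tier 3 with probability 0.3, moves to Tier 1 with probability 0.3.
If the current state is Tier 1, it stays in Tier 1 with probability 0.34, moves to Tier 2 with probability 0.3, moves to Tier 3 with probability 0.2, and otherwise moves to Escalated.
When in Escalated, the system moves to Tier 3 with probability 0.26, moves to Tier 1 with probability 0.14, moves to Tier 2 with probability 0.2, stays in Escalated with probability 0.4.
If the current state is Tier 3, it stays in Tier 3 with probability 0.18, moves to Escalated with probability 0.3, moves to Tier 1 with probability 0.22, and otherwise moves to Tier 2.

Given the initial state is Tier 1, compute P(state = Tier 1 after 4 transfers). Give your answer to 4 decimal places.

0.2497

Propagate the distribution vector 4 transfers from Tier 1.
After 0 transfers: (0.0000, 1.0000, 0.0000, 0.0000)
After 1 transfer: (0.3000, 0.3400, 0.1600, 0.2000)
After 2 transfers: (0.2540, 0.2720, 0.2384, 0.2356)
After 3 transfers: (0.2508, 0.2539, 0.2604, 0.2350)
After 4 transfers: (0.2489, 0.2497, 0.2654, 0.2360)
P(in Tier 1 after 4 transfers) = 0.2497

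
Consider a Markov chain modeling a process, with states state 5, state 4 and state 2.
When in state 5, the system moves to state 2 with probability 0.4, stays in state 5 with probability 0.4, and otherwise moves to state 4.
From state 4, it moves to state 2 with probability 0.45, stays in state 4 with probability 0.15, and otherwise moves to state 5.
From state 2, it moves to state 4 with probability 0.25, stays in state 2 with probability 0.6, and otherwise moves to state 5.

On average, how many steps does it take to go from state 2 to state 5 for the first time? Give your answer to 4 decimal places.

4.8352

Let t(s) be the expected number of steps to first reach state 5 from state s, with t(state 5) = 0. Conditioning on the first step:
t(state 4) = 1 + 0.15·t(state 4) + 0.45·t(state 2)
t(state 2) = 1 + 0.25·t(state 4) + 0.6·t(state 2)
Solving: t(state 4) = 3.7363, t(state 2) = 4.8352.
Expected steps from state 2 to state 5: 4.8352.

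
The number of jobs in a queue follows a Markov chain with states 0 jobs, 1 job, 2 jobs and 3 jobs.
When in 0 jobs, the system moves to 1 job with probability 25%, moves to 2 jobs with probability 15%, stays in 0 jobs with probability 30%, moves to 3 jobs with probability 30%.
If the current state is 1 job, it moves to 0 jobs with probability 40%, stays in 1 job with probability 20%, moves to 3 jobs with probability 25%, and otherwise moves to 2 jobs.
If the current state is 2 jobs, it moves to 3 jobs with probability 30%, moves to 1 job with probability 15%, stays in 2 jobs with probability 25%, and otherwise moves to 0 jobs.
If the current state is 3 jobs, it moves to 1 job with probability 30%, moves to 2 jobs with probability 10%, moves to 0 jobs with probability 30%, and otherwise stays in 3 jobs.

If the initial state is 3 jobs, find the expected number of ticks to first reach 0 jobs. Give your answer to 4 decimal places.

3.0725

Let t(s) be the expected number of ticks to first reach 0 jobs from state s, with t(0 jobs) = 0. Conditioning on the first tick:
t(1 job) = 1 + 0.2·t(1 job) + 0.15·t(2 jobs) + 0.25·t(3 jobs)
t(2 jobs) = 1 + 0.15·t(1 job) + 0.25·t(2 jobs) + 0.3·t(3 jobs)
t(3 jobs) = 1 + 0.3·t(1 job) + 0.1·t(2 jobs) + 0.3·t(3 jobs)
Solving: t(1 job) = 2.7954, t(2 jobs) = 3.1214, t(3 jobs) = 3.0725.
Expected ticks from 3 jobs to 0 jobs: 3.0725.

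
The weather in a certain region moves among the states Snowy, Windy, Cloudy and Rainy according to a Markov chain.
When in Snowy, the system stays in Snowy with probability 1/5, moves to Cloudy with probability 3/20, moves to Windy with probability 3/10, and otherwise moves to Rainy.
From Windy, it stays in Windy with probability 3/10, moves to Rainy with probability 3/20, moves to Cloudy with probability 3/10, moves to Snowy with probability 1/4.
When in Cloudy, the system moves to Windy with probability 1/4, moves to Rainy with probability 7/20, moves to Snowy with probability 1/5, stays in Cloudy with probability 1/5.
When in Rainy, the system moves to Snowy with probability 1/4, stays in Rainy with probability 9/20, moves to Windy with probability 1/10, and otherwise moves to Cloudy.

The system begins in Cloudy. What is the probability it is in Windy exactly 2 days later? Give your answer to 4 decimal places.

Propagate the distribution vector 2 days from Cloudy.
After 0 days: (0.0000, 0.0000, 1.0000, 0.0000)
After 1 day: (0.2000, 0.2500, 0.2000, 0.3500)
After 2 days: (0.2300, 0.2200, 0.2150, 0.3350)
P(in Windy after 2 days) = 0.2200

0.2200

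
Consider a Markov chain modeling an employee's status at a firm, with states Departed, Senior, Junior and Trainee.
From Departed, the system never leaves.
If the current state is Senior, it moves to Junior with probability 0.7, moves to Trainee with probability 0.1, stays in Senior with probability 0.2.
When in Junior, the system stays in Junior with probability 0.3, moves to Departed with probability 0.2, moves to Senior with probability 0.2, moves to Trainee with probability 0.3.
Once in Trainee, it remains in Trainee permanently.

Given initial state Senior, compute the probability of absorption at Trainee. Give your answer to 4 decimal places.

0.6667

Let h(s) be the probability of absorption at Trainee starting from transient state s. Then h(Trainee) = 1 and h(Departed) = 0. By first-step analysis:
h(Senior) = 0.2·h(Senior) + 0.7·h(Junior) + 0.1·1
h(Junior) = 0.2·0 + 0.2·h(Senior) + 0.3·h(Junior) + 0.3·1
Solving: h(Senior) = 0.6667, h(Junior) = 0.6190.
Starting from Senior, the probability is 0.6667.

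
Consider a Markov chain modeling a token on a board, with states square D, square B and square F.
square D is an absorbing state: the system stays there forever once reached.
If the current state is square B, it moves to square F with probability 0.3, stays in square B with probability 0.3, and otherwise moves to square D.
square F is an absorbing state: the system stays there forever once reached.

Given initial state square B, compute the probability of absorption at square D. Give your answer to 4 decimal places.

0.5714

Let h(s) be the probability of absorption at square D starting from transient state s. Then h(square D) = 1 and h(square F) = 0. By first-step analysis:
h(square B) = 0.4·1 + 0.3·h(square B) + 0.3·0
Solving: h(square B) = 0.5714.
Starting from square B, the probability is 0.5714.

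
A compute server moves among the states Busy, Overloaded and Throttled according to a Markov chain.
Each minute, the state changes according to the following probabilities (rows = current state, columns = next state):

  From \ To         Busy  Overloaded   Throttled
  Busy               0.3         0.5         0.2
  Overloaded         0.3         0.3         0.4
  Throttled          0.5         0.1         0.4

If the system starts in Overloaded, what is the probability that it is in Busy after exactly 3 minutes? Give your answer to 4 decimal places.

0.3680

Propagate the distribution vector 3 minutes from Overloaded.
After 0 minutes: (0.0000, 1.0000, 0.0000)
After 1 minute: (0.3000, 0.3000, 0.4000)
After 2 minutes: (0.3800, 0.2800, 0.3400)
After 3 minutes: (0.3680, 0.3080, 0.3240)
P(in Busy after 3 minutes) = 0.3680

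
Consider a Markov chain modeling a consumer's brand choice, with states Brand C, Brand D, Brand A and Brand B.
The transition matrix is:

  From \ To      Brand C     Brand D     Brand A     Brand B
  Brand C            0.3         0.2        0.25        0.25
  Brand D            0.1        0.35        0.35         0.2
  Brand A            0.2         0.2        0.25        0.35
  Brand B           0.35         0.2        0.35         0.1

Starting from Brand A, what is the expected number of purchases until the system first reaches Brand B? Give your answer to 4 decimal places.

Let t(s) be the expected number of purchases to first reach Brand B from state s, with t(Brand B) = 0. Conditioning on the first purchase:
t(Brand C) = 1 + 0.3·t(Brand C) + 0.2·t(Brand D) + 0.25·t(Brand A)
t(Brand D) = 1 + 0.1·t(Brand C) + 0.35·t(Brand D) + 0.35·t(Brand A)
t(Brand A) = 1 + 0.2·t(Brand C) + 0.2·t(Brand D) + 0.25·t(Brand A)
Solving: t(Brand C) = 3.7652, t(Brand D) = 3.9424, t(Brand A) = 3.3887.
Expected purchases from Brand A to Brand B: 3.3887.

3.3887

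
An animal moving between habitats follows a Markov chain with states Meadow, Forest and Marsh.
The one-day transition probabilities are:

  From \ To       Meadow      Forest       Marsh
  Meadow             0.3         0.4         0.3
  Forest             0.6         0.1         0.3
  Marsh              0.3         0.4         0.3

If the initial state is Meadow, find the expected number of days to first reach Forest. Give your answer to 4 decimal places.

Let t(s) be the expected number of days to first reach Forest from state s, with t(Forest) = 0. Conditioning on the first day:
t(Meadow) = 1 + 0.3·t(Meadow) + 0.3·t(Marsh)
t(Marsh) = 1 + 0.3·t(Meadow) + 0.3·t(Marsh)
Solving: t(Meadow) = 2.5000, t(Marsh) = 2.5000.
Expected days from Meadow to Forest: 2.5000.

2.5000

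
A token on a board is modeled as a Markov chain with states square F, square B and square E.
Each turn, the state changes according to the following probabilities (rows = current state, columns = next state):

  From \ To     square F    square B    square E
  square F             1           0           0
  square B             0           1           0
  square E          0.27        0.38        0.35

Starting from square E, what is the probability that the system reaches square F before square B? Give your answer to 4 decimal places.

Let h(s) be the probability of absorption at square F starting from transient state s. Then h(square F) = 1 and h(square B) = 0. By first-step analysis:
h(square E) = 0.27·1 + 0.38·0 + 0.35·h(square E)
Solving: h(square E) = 0.4154.
Starting from square E, the probability is 0.4154.

0.4154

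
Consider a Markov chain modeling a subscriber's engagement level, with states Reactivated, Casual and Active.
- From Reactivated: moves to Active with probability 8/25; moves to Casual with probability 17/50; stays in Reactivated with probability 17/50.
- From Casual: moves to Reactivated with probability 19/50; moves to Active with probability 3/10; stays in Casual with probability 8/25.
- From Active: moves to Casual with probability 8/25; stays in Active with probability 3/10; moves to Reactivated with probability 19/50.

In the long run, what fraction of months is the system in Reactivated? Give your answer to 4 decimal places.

Let the stationary distribution be π with π = πP and π_1 + π_2 + π_3 = 1.
π_1 = 0.34·π_1 + 0.38·π_2 + 0.38·π_3
π_2 = 0.34·π_1 + 0.32·π_2 + 0.32·π_3
Solving with the normalization constraint gives π = (0.3654, 0.3273, 0.3073).
So the stationary probability of Reactivated is 0.3654.

0.3654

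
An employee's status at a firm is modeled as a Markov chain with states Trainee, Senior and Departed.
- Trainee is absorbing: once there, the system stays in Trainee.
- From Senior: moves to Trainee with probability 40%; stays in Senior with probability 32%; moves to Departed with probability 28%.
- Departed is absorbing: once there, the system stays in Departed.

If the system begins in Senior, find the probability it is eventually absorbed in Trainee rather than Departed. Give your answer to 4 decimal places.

0.5882

Let h(s) be the probability of absorption at Trainee starting from transient state s. Then h(Trainee) = 1 and h(Departed) = 0. By first-step analysis:
h(Senior) = 0.4·1 + 0.32·h(Senior) + 0.28·0
Solving: h(Senior) = 0.5882.
Starting from Senior, the probability is 0.5882.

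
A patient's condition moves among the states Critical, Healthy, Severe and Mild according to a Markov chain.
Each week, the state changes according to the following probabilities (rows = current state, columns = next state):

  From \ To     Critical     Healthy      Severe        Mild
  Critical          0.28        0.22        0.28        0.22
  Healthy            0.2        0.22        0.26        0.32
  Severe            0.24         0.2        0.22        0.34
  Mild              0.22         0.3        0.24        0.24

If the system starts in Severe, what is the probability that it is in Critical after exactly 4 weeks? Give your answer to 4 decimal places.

Propagate the distribution vector 4 weeks from Severe.
After 0 weeks: (0.0000, 0.0000, 1.0000, 0.0000)
After 1 week: (0.2400, 0.2000, 0.2200, 0.3400)
After 2 weeks: (0.2348, 0.2428, 0.2492, 0.2732)
After 3 weeks: (0.2342, 0.2369, 0.2493, 0.2796)
After 4 weeks: (0.2343, 0.2374, 0.2491, 0.2792)
P(in Critical after 4 weeks) = 0.2343

0.2343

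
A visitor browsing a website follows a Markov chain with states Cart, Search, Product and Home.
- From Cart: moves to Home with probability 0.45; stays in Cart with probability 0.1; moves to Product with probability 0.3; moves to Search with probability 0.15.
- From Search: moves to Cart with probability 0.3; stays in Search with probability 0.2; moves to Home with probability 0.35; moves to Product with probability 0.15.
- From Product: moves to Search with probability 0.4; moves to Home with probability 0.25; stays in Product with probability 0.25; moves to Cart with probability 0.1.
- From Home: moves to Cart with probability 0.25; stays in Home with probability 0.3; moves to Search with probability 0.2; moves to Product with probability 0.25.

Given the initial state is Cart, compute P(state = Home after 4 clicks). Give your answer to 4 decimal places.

0.3298

Propagate the distribution vector 4 clicks from Cart.
After 0 clicks: (1.0000, 0.0000, 0.0000, 0.0000)
After 1 click: (0.1000, 0.1500, 0.3000, 0.4500)
After 2 clicks: (0.1975, 0.2550, 0.2400, 0.3075)
After 3 clicks: (0.1971, 0.2381, 0.2344, 0.3304)
After 4 clicks: (0.1972, 0.2370, 0.2360, 0.3298)
P(in Home after 4 clicks) = 0.3298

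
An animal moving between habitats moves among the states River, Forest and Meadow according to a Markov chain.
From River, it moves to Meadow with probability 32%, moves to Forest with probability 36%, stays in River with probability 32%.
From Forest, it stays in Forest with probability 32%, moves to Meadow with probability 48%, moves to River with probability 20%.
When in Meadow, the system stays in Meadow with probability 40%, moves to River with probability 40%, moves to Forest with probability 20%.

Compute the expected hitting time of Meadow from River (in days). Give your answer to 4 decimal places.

Let t(s) be the expected number of days to first reach Meadow from state s, with t(Meadow) = 0. Conditioning on the first day:
t(River) = 1 + 0.32·t(River) + 0.36·t(Forest)
t(Forest) = 1 + 0.2·t(River) + 0.32·t(Forest)
Solving: t(River) = 2.6639, t(Forest) = 2.2541.
Expected days from River to Meadow: 2.6639.

2.6639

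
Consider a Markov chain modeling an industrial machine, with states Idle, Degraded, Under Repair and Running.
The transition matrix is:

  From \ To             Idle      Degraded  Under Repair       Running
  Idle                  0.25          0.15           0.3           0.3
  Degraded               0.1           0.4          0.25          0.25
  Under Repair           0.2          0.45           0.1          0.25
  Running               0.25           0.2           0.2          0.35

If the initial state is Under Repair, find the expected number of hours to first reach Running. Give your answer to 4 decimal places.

3.8681

Let t(s) be the expected number of hours to first reach Running from state s, with t(Running) = 0. Conditioning on the first hour:
t(Idle) = 1 + 0.25·t(Idle) + 0.15·t(Degraded) + 0.3·t(Under Repair)
t(Degraded) = 1 + 0.1·t(Idle) + 0.4·t(Degraded) + 0.25·t(Under Repair)
t(Under Repair) = 1 + 0.2·t(Idle) + 0.45·t(Degraded) + 0.1·t(Under Repair)
Solving: t(Idle) = 3.6582, t(Degraded) = 3.8881, t(Under Repair) = 3.8681.
Expected hours from Under Repair to Running: 3.8681.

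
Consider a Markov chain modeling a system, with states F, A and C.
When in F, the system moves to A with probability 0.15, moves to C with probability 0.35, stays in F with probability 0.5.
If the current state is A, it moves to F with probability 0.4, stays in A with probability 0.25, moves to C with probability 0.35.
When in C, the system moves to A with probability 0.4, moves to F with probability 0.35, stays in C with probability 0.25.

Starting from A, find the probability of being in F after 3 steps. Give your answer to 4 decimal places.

0.4265

Propagate the distribution vector 3 steps from A.
After 0 steps: (0.0000, 1.0000, 0.0000)
After 1 step: (0.4000, 0.2500, 0.3500)
After 2 steps: (0.4225, 0.2625, 0.3150)
After 3 steps: (0.4265, 0.2550, 0.3185)
P(in F after 3 steps) = 0.4265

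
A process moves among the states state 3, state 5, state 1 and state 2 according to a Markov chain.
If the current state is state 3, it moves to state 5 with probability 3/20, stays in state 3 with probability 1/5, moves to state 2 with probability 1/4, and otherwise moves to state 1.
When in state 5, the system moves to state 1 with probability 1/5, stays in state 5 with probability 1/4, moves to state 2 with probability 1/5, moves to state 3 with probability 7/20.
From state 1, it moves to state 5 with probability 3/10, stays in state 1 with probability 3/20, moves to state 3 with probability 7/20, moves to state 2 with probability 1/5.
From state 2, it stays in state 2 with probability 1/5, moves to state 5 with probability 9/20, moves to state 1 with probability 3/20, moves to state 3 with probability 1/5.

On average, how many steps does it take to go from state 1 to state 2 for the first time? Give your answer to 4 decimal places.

Let t(s) be the expected number of steps to first reach state 2 from state s, with t(state 2) = 0. Conditioning on the first step:
t(state 3) = 1 + 0.2·t(state 3) + 0.15·t(state 5) + 0.4·t(state 1)
t(state 5) = 1 + 0.35·t(state 3) + 0.25·t(state 5) + 0.2·t(state 1)
t(state 1) = 1 + 0.35·t(state 3) + 0.3·t(state 5) + 0.15·t(state 1)
Solving: t(state 3) = 4.4444, t(state 5) = 4.6465, t(state 1) = 4.6465.
Expected steps from state 1 to state 2: 4.6465.

4.6465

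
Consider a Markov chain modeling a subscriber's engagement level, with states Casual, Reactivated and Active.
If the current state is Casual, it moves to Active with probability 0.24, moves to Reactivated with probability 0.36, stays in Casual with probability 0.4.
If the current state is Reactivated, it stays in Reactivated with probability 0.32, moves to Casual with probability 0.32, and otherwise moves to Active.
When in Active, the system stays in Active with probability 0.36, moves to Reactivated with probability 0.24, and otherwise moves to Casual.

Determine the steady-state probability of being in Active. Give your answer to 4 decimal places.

0.3150

Let the stationary distribution be π with π = πP and π_1 + π_2 + π_3 = 1.
π_1 = 0.4·π_1 + 0.32·π_2 + 0.4·π_3
π_2 = 0.36·π_1 + 0.32·π_2 + 0.24·π_3
Solving with the normalization constraint gives π = (0.3752, 0.3098, 0.3150).
So the stationary probability of Active is 0.3150.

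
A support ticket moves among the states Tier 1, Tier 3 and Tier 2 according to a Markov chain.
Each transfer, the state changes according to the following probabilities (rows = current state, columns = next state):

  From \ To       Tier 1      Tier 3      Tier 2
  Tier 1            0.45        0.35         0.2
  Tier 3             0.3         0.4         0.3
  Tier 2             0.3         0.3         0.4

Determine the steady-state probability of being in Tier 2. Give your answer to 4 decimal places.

0.2941

Let the stationary distribution be π with π = πP and π_1 + π_2 + π_3 = 1.
π_1 = 0.45·π_1 + 0.3·π_2 + 0.3·π_3
π_2 = 0.35·π_1 + 0.4·π_2 + 0.3·π_3
Solving with the normalization constraint gives π = (0.3529, 0.3529, 0.2941).
So the stationary probability of Tier 2 is 0.2941.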